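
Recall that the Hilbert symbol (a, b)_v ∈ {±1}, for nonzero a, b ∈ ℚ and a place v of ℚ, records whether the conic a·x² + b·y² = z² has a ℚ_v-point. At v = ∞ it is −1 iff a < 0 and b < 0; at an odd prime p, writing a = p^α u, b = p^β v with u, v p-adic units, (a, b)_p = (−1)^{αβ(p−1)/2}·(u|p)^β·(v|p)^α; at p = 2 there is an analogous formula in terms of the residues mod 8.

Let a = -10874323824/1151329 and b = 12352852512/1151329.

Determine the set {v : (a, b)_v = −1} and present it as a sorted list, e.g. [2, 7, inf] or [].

[7, 11]

Mod squares: a ≡ -6279, b ≡ 2002. Check v ∈ {∞, 2, 3, 7, 11, 13, 23, 29, 37, 47}.
v=29: a=29^-2·(≡2), b=29^-2·(≡7) mod 29; (2|29)=-1, (7|29)=+1; (−1)^{-2·-2·14}·(-1)^-2·(+1)^-2 = +1.
v=2: v_2(a)=4, v_2(b)=5; units ≡ 1, 1 (mod 8); ε·ε+αω+βω = 0·0+4·0+5·0 ≡ 0  ⇒  (a,b)_2 = +1.
v=37: a=37^-2·(≡7), b=37^-2·(≡27) mod 37; (7|37)=+1, (27|37)=+1; (−1)^{-2·-2·18}·(+1)^-2·(+1)^-2 = +1.
v=∞: -6279 < 0 and 2002 > 0  ⇒  (a,b)_∞ = +1.
v=13: a=13^1·(≡6), b=13^1·(≡5) mod 13; (6|13)=-1, (5|13)=-1; (−1)^{1·1·6}·(-1)^1·(-1)^1 = +1.
v=47: a=47^2·(≡33), b=47^0·(≡42) mod 47; (33|47)=-1, (42|47)=+1; (−1)^{2·0·23}·(-1)^0·(+1)^2 = +1.
v=23: a=23^1·(≡8), b=23^2·(≡4) mod 23; (8|23)=+1, (4|23)=+1; (−1)^{1·2·11}·(+1)^2·(+1)^1 = +1.
v=11: a=11^0·(≡7), b=11^1·(≡8) mod 11; (7|11)=-1, (8|11)=-1; (−1)^{0·1·5}·(-1)^1·(-1)^0 = -1.
v=3: a=3^1·(≡1), b=3^6·(≡1) mod 3; (1|3)=+1, (1|3)=+1; (−1)^{1·6·1}·(+1)^6·(+1)^1 = +1.
v=7: a=7^3·(≡5), b=7^1·(≡5) mod 7; (5|7)=-1, (5|7)=-1; (−1)^{3·1·3}·(-1)^1·(-1)^3 = -1.
Ram(-6279, 2002) = {7, 11}; no ℚ_7-point on the conic.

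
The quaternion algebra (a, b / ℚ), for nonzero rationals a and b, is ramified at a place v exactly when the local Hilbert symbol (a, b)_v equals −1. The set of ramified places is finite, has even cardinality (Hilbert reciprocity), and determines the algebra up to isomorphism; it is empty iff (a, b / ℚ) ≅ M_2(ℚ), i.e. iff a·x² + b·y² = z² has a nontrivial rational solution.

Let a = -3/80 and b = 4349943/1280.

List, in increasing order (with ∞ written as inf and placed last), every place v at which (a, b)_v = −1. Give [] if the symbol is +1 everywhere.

(a, b) ≡ (-15, 3315) mod (ℚ^×)²; places V = {2, 3, 5, 13, 17, ∞}.
(a,b)_13: α=0, u≡5; β=1, v≡5 (mod 13); (5|13)=-1, (5|13)=-1; sign (−1)^0·-1^1·-1^0 = -1.
(a,b)_5: α=-1, u≡2; β=-1, v≡3 (mod 5); (2|5)=-1, (3|5)=-1; sign (−1)^0·-1^-1·-1^-1 = +1.
(a,b)_17: α=0, u≡4; β=1, v≡16 (mod 17); (4|17)=+1, (16|17)=+1; sign (−1)^0·+1^1·+1^0 = +1.
(a,b)_3: α=1, u≡1; β=9, v≡1 (mod 3); (1|3)=+1, (1|3)=+1; sign (−1)^1·+1^9·+1^1 = -1.
(a,b)_∞: sgn(-15)=−, sgn(3315)=+, so +1.
(a,b)_2: α=-4, β=-8; u≡1, v≡3 (mod 8); ε(u)ε(v)=0·1, αω(v)=-4·1, βω(u)=-8·0; sum ≡ 0  ⇒  +1.
Ram(-15, 3315) = {3, 13}; no ℚ_3-point on the conic.

[3, 13]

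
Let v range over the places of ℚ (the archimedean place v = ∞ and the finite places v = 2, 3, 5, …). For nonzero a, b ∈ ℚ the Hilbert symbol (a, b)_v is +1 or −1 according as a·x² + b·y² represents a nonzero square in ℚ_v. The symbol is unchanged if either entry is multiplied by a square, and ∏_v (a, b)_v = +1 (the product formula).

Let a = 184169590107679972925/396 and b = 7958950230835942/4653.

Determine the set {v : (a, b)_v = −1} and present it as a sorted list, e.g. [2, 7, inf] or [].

[2, 11, 29, 37, 41, 43]

Mod squares: a ≡ 16687, b ≡ 47707726. Check v ∈ {∞, 2, 3, 5, 11, 13, 19, 29, 37, 41, 43, 47}.
v=5: a=5^2·(≡2), b=5^0·(≡4) mod 5; (2|5)=-1, (4|5)=+1; (−1)^{2·0·2}·(-1)^0·(+1)^2 = +1.
v=37: a=37^1·(≡25), b=37^1·(≡31) mod 37; (25|37)=+1, (31|37)=-1; (−1)^{1·1·18}·(+1)^1·(-1)^1 = -1.
v=29: a=29^4·(≡10), b=29^3·(≡18) mod 29; (10|29)=-1, (18|29)=-1; (−1)^{4·3·14}·(-1)^3·(-1)^4 = -1.
v=2: v_2(a)=-2, v_2(b)=1; units ≡ 7, 7 (mod 8); ε·ε+αω+βω = 1·1+-2·0+1·0 ≡ 1  ⇒  (a,b)_2 = -1.
v=47: a=47^2·(≡34), b=47^-1·(≡44) mod 47; (34|47)=+1, (44|47)=-1; (−1)^{2·-1·23}·(+1)^-1·(-1)^2 = +1.
v=∞: 16687 > 0 and 47707726 > 0  ⇒  (a,b)_∞ = +1.
v=3: a=3^-2·(≡1), b=3^-2·(≡1) mod 3; (1|3)=+1, (1|3)=+1; (−1)^{-2·-2·1}·(+1)^-2·(+1)^-2 = +1.
v=41: a=41^3·(≡17), b=41^2·(≡13) mod 41; (17|41)=-1, (13|41)=-1; (−1)^{3·2·20}·(-1)^2·(-1)^3 = -1.
v=13: a=13^0·(≡2), b=13^2·(≡3) mod 13; (2|13)=-1, (3|13)=+1; (−1)^{0·2·6}·(-1)^2·(+1)^0 = +1.
v=43: a=43^2·(≡32), b=43^1·(≡26) mod 43; (32|43)=-1, (26|43)=-1; (−1)^{2·1·21}·(-1)^1·(-1)^2 = -1.
v=11: a=11^-1·(≡10), b=11^-1·(≡6) mod 11; (10|11)=-1, (6|11)=-1; (−1)^{-1·-1·5}·(-1)^-1·(-1)^-1 = -1.
v=19: a=19^0·(≡11), b=19^2·(≡3) mod 19; (11|19)=+1, (3|19)=-1; (−1)^{0·2·9}·(+1)^2·(-1)^0 = +1.
|Ram(16687, 47707726)| = 6, even; anisotropic at {2, 11, 29, 37, 41, 43}.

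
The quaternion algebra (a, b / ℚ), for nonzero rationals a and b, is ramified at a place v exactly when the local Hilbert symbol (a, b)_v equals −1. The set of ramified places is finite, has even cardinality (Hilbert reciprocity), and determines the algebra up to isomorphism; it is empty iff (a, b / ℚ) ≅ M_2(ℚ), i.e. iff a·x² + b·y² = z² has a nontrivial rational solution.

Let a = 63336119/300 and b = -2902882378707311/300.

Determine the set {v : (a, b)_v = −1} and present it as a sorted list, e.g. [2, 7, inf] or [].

(a, b) ≡ (1570317, -4700517) mod (ℚ^×)²; places V = {2, 3, 5, 7, 11, 13, 17, 37, 43, 47, 53, ∞}.
(a,b)_5: α=-2, u≡2; β=-2, v≡2 (mod 5); (2|5)=-1, (2|5)=-1; sign (−1)^0·-1^-2·-1^-2 = +1.
(a,b)_2: α=-2, β=-2; u≡5, v≡3 (mod 8); ε(u)ε(v)=0·1, αω(v)=-2·1, βω(u)=-2·1; sum ≡ 0  ⇒  +1.
(a,b)_43: α=1, u≡32; β=2, v≡32 (mod 43); (32|43)=-1, (32|43)=-1; sign (−1)^0·-1^2·-1^1 = -1.
(a,b)_53: α=0, u≡35; β=1, v≡26 (mod 53); (35|53)=-1, (26|53)=-1; sign (−1)^0·-1^1·-1^0 = -1.
(a,b)_47: α=1, u≡44; β=1, v≡31 (mod 47); (44|47)=-1, (31|47)=-1; sign (−1)^1·-1^1·-1^1 = -1.
(a,b)_7: α=1, u≡1; β=2, v≡2 (mod 7); (1|7)=+1, (2|7)=+1; sign (−1)^0·+1^2·+1^1 = +1.
(a,b)_3: α=-1, u≡2; β=-1, v≡1 (mod 3); (2|3)=-1, (1|3)=+1; sign (−1)^1·-1^-1·+1^-1 = +1.
(a,b)_11: α=2, u≡5; β=2, v≡3 (mod 11); (5|11)=+1, (3|11)=+1; sign (−1)^0·+1^2·+1^2 = +1.
(a,b)_13: α=0, u≡2; β=2, v≡10 (mod 13); (2|13)=-1, (10|13)=+1; sign (−1)^0·-1^2·+1^0 = +1.
(a,b)_17: α=0, u≡14; β=1, v≡13 (mod 17); (14|17)=-1, (13|17)=+1; sign (−1)^0·-1^1·+1^0 = -1.
(a,b)_∞: sgn(1570317)=+, sgn(-4700517)=−, so +1.
(a,b)_37: α=1, u≡14; β=1, v≡19 (mod 37); (14|37)=-1, (19|37)=-1; sign (−1)^0·-1^1·-1^1 = +1.
(1570317, -4700517 / ℚ) ramifies at {17, 43, 47, 53}: a division algebra.

[17, 43, 47, 53]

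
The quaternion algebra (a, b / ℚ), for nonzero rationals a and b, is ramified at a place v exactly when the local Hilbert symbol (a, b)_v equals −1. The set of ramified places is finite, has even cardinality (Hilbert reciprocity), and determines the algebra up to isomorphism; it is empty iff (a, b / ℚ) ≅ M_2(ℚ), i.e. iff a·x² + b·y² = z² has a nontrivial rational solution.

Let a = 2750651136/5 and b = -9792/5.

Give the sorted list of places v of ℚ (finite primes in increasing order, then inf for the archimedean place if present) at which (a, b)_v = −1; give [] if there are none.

[2, 3, 5, 17]

(a, b) ≡ (255, -85) mod (ℚ^×)²; places V = {2, 3, 5, 17, ∞}.
(a,b)_17: α=3, u≡9; β=1, v≡14 (mod 17); (9|17)=+1, (14|17)=-1; sign (−1)^0·+1^1·-1^3 = -1.
(a,b)_∞: sgn(255)=+, sgn(-85)=−, so +1.
(a,b)_3: α=7, u≡1; β=2, v≡2 (mod 3); (1|3)=+1, (2|3)=-1; sign (−1)^0·+1^2·-1^7 = -1.
(a,b)_5: α=-1, u≡1; β=-1, v≡3 (mod 5); (1|5)=+1, (3|5)=-1; sign (−1)^0·+1^-1·-1^-1 = -1.
(a,b)_2: α=8, β=6; u≡7, v≡3 (mod 8); ε(u)ε(v)=1·1, αω(v)=8·1, βω(u)=6·0; sum ≡ 1  ⇒  -1.
|Ram(255, -85)| = 4, even; anisotropic at {2, 3, 5, 17}.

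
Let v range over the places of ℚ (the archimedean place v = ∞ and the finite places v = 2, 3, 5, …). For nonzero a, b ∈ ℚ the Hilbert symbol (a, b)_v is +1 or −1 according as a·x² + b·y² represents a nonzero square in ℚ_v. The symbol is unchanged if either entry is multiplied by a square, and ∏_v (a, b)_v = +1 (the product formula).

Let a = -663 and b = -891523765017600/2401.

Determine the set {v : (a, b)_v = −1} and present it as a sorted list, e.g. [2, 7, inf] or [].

Mod squares: a ≡ -663, b ≡ -713031. Check v ∈ {∞, 2, 3, 5, 7, 11, 13, 17, 31, 41}.
v=3: a=3^1·(≡1), b=3^1·(≡1) mod 3; (1|3)=+1, (1|3)=+1; (−1)^{1·1·1}·(+1)^1·(+1)^1 = -1.
v=∞: -663 < 0 and -713031 < 0  ⇒  (a,b)_∞ = -1.
v=2: v_2(a)=0, v_2(b)=10; units ≡ 1, 1 (mod 8); ε·ε+αω+βω = 0·0+0·0+10·0 ≡ 0  ⇒  (a,b)_2 = +1.
v=11: a=11^0·(≡8), b=11^1·(≡2) mod 11; (8|11)=-1, (2|11)=-1; (−1)^{0·1·5}·(-1)^1·(-1)^0 = -1.
v=7: a=7^0·(≡2), b=7^-4·(≡6) mod 7; (2|7)=+1, (6|7)=-1; (−1)^{0·-4·3}·(+1)^-4·(-1)^0 = +1.
v=17: a=17^1·(≡12), b=17^3·(≡15) mod 17; (12|17)=-1, (15|17)=+1; (−1)^{1·3·8}·(-1)^3·(+1)^1 = -1.
v=5: a=5^0·(≡2), b=5^2·(≡1) mod 5; (2|5)=-1, (1|5)=+1; (−1)^{0·2·2}·(-1)^2·(+1)^0 = +1.
v=41: a=41^0·(≡34), b=41^1·(≡3) mod 41; (34|41)=-1, (3|41)=-1; (−1)^{0·1·20}·(-1)^1·(-1)^0 = -1.
v=31: a=31^0·(≡19), b=31^1·(≡2) mod 31; (19|31)=+1, (2|31)=+1; (−1)^{0·1·15}·(+1)^1·(+1)^0 = +1.
v=13: a=13^1·(≡1), b=13^2·(≡6) mod 13; (1|13)=+1, (6|13)=-1; (−1)^{1·2·6}·(+1)^2·(-1)^1 = -1.
|Ram(-663, -713031)| = 6, even; anisotropic at {3, 11, 13, 17, 41, ∞}.

[3, 11, 13, 17, 41, inf]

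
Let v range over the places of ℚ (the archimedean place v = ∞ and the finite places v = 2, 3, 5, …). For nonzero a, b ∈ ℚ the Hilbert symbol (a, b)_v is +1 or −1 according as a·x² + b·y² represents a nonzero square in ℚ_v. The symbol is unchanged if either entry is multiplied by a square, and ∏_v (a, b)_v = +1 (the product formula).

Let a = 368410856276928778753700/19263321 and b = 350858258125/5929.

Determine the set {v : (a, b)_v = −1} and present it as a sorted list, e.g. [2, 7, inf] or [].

(a, b) ≡ (36593, 1061197) mod (ℚ^×)²; places V = {2, 3, 5, 7, 11, 13, 19, 23, 29, 37, 43, ∞}.
(a,b)_37: α=3, u≡21; β=1, v≡20 (mod 37); (21|37)=+1, (20|37)=-1; sign (−1)^0·+1^1·-1^3 = -1.
(a,b)_7: α=-2, u≡4; β=-2, v≡2 (mod 7); (4|7)=+1, (2|7)=+1; sign (−1)^0·+1^-2·+1^-2 = +1.
(a,b)_43: α=3, u≡12; β=1, v≡16 (mod 43); (12|43)=-1, (16|43)=+1; sign (−1)^1·-1^1·+1^3 = +1.
(a,b)_5: α=2, u≡3; β=4, v≡2 (mod 5); (3|5)=-1, (2|5)=-1; sign (−1)^0·-1^4·-1^2 = +1.
(a,b)_29: α=2, u≡25; β=1, v≡6 (mod 29); (25|29)=+1, (6|29)=+1; sign (−1)^0·+1^1·+1^2 = +1.
(a,b)_2: α=2, β=0; u≡1, v≡5 (mod 8); ε(u)ε(v)=0·0, αω(v)=2·1, βω(u)=0·0; sum ≡ 0  ⇒  +1.
(a,b)_23: α=5, u≡16; β=3, v≡13 (mod 23); (16|23)=+1, (13|23)=+1; sign (−1)^1·+1^3·+1^5 = -1.
(a,b)_11: α=-2, u≡2; β=-2, v≡9 (mod 11); (2|11)=-1, (9|11)=+1; sign (−1)^0·-1^-2·+1^-2 = +1.
(a,b)_19: α=-2, u≡15; β=0, v≡16 (mod 19); (15|19)=-1, (16|19)=+1; sign (−1)^0·-1^0·+1^-2 = +1.
(a,b)_13: α=2, u≡8; β=0, v≡11 (mod 13); (8|13)=-1, (11|13)=-1; sign (−1)^0·-1^0·-1^2 = +1.
(a,b)_∞: sgn(36593)=+, sgn(1061197)=+, so +1.
(a,b)_3: α=-2, u≡2; β=0, v≡1 (mod 3); (2|3)=-1, (1|3)=+1; sign (−1)^0·-1^0·+1^-2 = +1.
(36593, 1061197 / ℚ) ramifies at {23, 37}: a division algebra.

[23, 37]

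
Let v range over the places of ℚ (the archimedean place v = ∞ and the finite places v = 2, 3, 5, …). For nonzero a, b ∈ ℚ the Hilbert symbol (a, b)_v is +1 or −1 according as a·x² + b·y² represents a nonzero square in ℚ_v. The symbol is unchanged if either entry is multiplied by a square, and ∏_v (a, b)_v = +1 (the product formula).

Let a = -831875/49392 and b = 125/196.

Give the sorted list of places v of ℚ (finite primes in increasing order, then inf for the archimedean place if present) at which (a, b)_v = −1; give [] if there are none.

(a, b) ≡ (-77, 5) mod (ℚ^×)²; places V = {2, 3, 5, 7, 11, ∞}.
(a,b)_11: α=3, u≡1; β=0, v≡9 (mod 11); (1|11)=+1, (9|11)=+1; sign (−1)^0·+1^0·+1^3 = +1.
(a,b)_7: α=-3, u≡3; β=-2, v≡5 (mod 7); (3|7)=-1, (5|7)=-1; sign (−1)^0·-1^-2·-1^-3 = -1.
(a,b)_∞: sgn(-77)=−, sgn(5)=+, so +1.
(a,b)_2: α=-4, β=-2; u≡3, v≡5 (mod 8); ε(u)ε(v)=1·0, αω(v)=-4·1, βω(u)=-2·1; sum ≡ 0  ⇒  +1.
(a,b)_3: α=-2, u≡1; β=0, v≡2 (mod 3); (1|3)=+1, (2|3)=-1; sign (−1)^0·+1^0·-1^-2 = +1.
(a,b)_5: α=4, u≡2; β=3, v≡1 (mod 5); (2|5)=-1, (1|5)=+1; sign (−1)^0·-1^3·+1^4 = -1.
(-77, 5 / ℚ) ramifies at {5, 7}: a division algebra.

[5, 7]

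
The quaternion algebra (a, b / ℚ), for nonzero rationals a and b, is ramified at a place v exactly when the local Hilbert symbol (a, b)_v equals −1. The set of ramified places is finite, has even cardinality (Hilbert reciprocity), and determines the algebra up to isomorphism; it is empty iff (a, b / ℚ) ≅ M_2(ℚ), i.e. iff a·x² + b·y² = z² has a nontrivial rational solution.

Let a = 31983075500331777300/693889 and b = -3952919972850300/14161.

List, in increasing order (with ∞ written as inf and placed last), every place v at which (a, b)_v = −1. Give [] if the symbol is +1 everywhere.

[3, 31]

(a, b) ≡ (1503717, -1406703) mod (ℚ^×)²; places V = {2, 3, 5, 7, 17, 19, 23, 29, 31, 37, ∞}.
(a,b)_19: α=3, u≡18; β=3, v≡9 (mod 19); (18|19)=-1, (9|19)=+1; sign (−1)^1·-1^3·+1^3 = +1.
(a,b)_37: α=1, u≡20; β=1, v≡20 (mod 37); (20|37)=-1, (20|37)=-1; sign (−1)^0·-1^1·-1^1 = +1.
(a,b)_∞: sgn(1503717)=+, sgn(-1406703)=−, so +1.
(a,b)_17: α=-2, u≡1; β=-2, v≡15 (mod 17); (1|17)=+1, (15|17)=+1; sign (−1)^0·+1^-2·+1^-2 = +1.
(a,b)_23: α=1, u≡3; β=1, v≡11 (mod 23); (3|23)=+1, (11|23)=-1; sign (−1)^1·+1^1·-1^1 = +1.
(a,b)_7: α=-4, u≡5; β=-2, v≡5 (mod 7); (5|7)=-1, (5|7)=-1; sign (−1)^0·-1^-2·-1^-4 = +1.
(a,b)_29: α=2, u≡25; β=1, v≡27 (mod 29); (25|29)=+1, (27|29)=-1; sign (−1)^0·+1^1·-1^2 = +1.
(a,b)_3: α=7, u≡2; β=5, v≡2 (mod 3); (2|3)=-1, (2|3)=-1; sign (−1)^1·-1^5·-1^7 = -1.
(a,b)_2: α=2, β=2; u≡5, v≡1 (mod 8); ε(u)ε(v)=0·0, αω(v)=2·0, βω(u)=2·1; sum ≡ 0  ⇒  +1.
(a,b)_5: α=2, u≡3; β=2, v≡3 (mod 5); (3|5)=-1, (3|5)=-1; sign (−1)^0·-1^2·-1^2 = +1.
(a,b)_31: α=3, u≡15; β=2, v≡15 (mod 31); (15|31)=-1, (15|31)=-1; sign (−1)^0·-1^2·-1^3 = -1.
Ram(1503717, -1406703) = {3, 31}; no ℚ_3-point on the conic.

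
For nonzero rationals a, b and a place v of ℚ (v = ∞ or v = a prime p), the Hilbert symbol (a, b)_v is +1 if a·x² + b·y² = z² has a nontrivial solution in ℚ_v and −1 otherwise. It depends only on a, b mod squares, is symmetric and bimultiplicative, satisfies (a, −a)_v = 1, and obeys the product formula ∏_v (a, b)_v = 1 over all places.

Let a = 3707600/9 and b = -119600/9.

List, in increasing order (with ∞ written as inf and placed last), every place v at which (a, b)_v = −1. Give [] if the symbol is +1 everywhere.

[13, 31]

(a, b) ≡ (9269, -299) mod (ℚ^×)²; places V = {2, 3, 5, 13, 23, 31, ∞}.
(a,b)_13: α=1, u≡5; β=1, v≡12 (mod 13); (5|13)=-1, (12|13)=+1; sign (−1)^0·-1^1·+1^1 = -1.
(a,b)_2: α=4, β=4; u≡5, v≡5 (mod 8); ε(u)ε(v)=0·0, αω(v)=4·1, βω(u)=4·1; sum ≡ 0  ⇒  +1.
(a,b)_31: α=1, u≡14; β=0, v≡17 (mod 31); (14|31)=+1, (17|31)=-1; sign (−1)^0·+1^0·-1^1 = -1.
(a,b)_23: α=1, u≡12; β=1, v≡10 (mod 23); (12|23)=+1, (10|23)=-1; sign (−1)^1·+1^1·-1^1 = +1.
(a,b)_5: α=2, u≡1; β=2, v≡4 (mod 5); (1|5)=+1, (4|5)=+1; sign (−1)^0·+1^2·+1^2 = +1.
(a,b)_3: α=-2, u≡2; β=-2, v≡1 (mod 3); (2|3)=-1, (1|3)=+1; sign (−1)^0·-1^-2·+1^-2 = +1.
(a,b)_∞: sgn(9269)=+, sgn(-299)=−, so +1.
(9269, -299 / ℚ) ramifies at {13, 31}: a division algebra.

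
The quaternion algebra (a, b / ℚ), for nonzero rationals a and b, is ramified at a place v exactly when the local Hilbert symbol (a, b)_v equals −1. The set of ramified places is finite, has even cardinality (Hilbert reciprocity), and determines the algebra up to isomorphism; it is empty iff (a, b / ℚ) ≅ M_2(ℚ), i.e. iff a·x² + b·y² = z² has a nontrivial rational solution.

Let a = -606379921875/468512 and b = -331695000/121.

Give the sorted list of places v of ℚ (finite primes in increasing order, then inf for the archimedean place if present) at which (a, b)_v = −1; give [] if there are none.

Mod squares: a ≡ -70, b ≡ -182. Check v ∈ {∞, 2, 3, 5, 7, 11, 13}.
v=∞: -70 < 0 and -182 < 0  ⇒  (a,b)_∞ = -1.
v=13: a=13^2·(≡11), b=13^1·(≡12) mod 13; (11|13)=-1, (12|13)=+1; (−1)^{2·1·6}·(-1)^1·(+1)^2 = -1.
v=11: a=11^-4·(≡2), b=11^-2·(≡1) mod 11; (2|11)=-1, (1|11)=+1; (−1)^{-4·-2·5}·(-1)^-2·(+1)^-4 = +1.
v=5: a=5^7·(≡1), b=5^4·(≡3) mod 5; (1|5)=+1, (3|5)=-1; (−1)^{7·4·2}·(+1)^4·(-1)^7 = -1.
v=2: v_2(a)=-5, v_2(b)=3; units ≡ 5, 5 (mod 8); ε·ε+αω+βω = 0·0+-5·1+3·1 ≡ 0  ⇒  (a,b)_2 = +1.
v=7: a=7^1·(≡2), b=7^1·(≡1) mod 7; (2|7)=+1, (1|7)=+1; (−1)^{1·1·3}·(+1)^1·(+1)^1 = -1.
v=3: a=3^8·(≡2), b=3^6·(≡1) mod 3; (2|3)=-1, (1|3)=+1; (−1)^{8·6·1}·(-1)^6·(+1)^8 = +1.
(-70, -182 / ℚ) ramifies at {5, 7, 13, ∞}: a division algebra.

[5, 7, 13, inf]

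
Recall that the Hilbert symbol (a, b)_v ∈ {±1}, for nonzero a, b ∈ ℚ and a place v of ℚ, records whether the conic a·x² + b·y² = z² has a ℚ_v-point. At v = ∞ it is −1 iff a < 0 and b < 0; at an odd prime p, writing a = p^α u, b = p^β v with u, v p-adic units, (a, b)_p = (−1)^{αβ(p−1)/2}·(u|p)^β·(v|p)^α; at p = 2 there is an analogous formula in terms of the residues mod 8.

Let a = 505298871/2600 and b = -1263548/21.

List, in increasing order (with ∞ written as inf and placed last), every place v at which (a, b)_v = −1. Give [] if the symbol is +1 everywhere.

(a, b) ≡ (6006, -3003) mod (ℚ^×)²; places V = {2, 3, 5, 7, 11, 13, 17, 29, 47, ∞}.
(a,b)_∞: sgn(6006)=+, sgn(-3003)=−, so +1.
(a,b)_7: α=1, u≡2; β=-1, v≡5 (mod 7); (2|7)=+1, (5|7)=-1; sign (−1)^1·+1^-1·-1^1 = +1.
(a,b)_13: α=-1, u≡5; β=1, v≡12 (mod 13); (5|13)=-1, (12|13)=+1; sign (−1)^0·-1^1·+1^-1 = -1.
(a,b)_5: α=-2, u≡4; β=0, v≡2 (mod 5); (4|5)=+1, (2|5)=-1; sign (−1)^0·+1^0·-1^-2 = +1.
(a,b)_17: α=2, u≡11; β=0, v≡7 (mod 17); (11|17)=-1, (7|17)=-1; sign (−1)^0·-1^0·-1^2 = +1.
(a,b)_2: α=-3, β=2; u≡3, v≡5 (mod 8); ε(u)ε(v)=1·0, αω(v)=-3·1, βω(u)=2·1; sum ≡ 1  ⇒  -1.
(a,b)_47: α=0, u≡37; β=2, v≡22 (mod 47); (37|47)=+1, (22|47)=-1; sign (−1)^0·+1^2·-1^0 = +1.
(a,b)_3: α=3, u≡1; β=-1, v≡1 (mod 3); (1|3)=+1, (1|3)=+1; sign (−1)^1·+1^-1·+1^3 = -1.
(a,b)_29: α=2, u≡2; β=0, v≡24 (mod 29); (2|29)=-1, (24|29)=+1; sign (−1)^0·-1^0·+1^2 = +1.
(a,b)_11: α=1, u≡2; β=1, v≡6 (mod 11); (2|11)=-1, (6|11)=-1; sign (−1)^1·-1^1·-1^1 = -1.
Ram(6006, -3003) = {2, 3, 11, 13}; no ℚ_2-point on the conic.

[2, 3, 11, 13]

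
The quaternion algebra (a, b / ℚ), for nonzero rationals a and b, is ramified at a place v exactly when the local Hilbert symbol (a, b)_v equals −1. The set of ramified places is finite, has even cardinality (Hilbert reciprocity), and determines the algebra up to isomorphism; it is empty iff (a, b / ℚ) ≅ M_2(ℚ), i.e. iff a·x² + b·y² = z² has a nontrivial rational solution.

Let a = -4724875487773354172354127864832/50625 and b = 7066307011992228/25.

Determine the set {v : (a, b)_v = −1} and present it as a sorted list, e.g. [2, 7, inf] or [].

Mod squares: a ≡ -96577, b ≡ 29393. Check v ∈ {∞, 2, 3, 5, 7, 11, 13, 17, 19, 23}.
v=7: a=7^4·(≡4), b=7^1·(≡5) mod 7; (4|7)=+1, (5|7)=-1; (−1)^{4·1·3}·(+1)^1·(-1)^4 = +1.
v=3: a=3^-4·(≡2), b=3^2·(≡2) mod 3; (2|3)=-1, (2|3)=-1; (−1)^{-4·2·1}·(-1)^2·(-1)^-4 = +1.
v=19: a=19^5·(≡6), b=19^3·(≡15) mod 19; (6|19)=+1, (15|19)=-1; (−1)^{5·3·9}·(+1)^3·(-1)^5 = +1.
v=11: a=11^2·(≡1), b=11^2·(≡5) mod 11; (1|11)=+1, (5|11)=+1; (−1)^{2·2·5}·(+1)^2·(+1)^2 = +1.
v=5: a=5^-4·(≡3), b=5^-2·(≡3) mod 5; (3|5)=-1, (3|5)=-1; (−1)^{-4·-2·2}·(-1)^-2·(-1)^-4 = +1.
v=23: a=23^3·(≡15), b=23^2·(≡7) mod 23; (15|23)=-1, (7|23)=-1; (−1)^{3·2·11}·(-1)^2·(-1)^3 = -1.
v=2: v_2(a)=10, v_2(b)=2; units ≡ 7, 1 (mod 8); ε·ε+αω+βω = 1·0+10·0+2·0 ≡ 0  ⇒  (a,b)_2 = +1.
v=17: a=17^5·(≡12), b=17^3·(≡14) mod 17; (12|17)=-1, (14|17)=-1; (−1)^{5·3·8}·(-1)^3·(-1)^5 = +1.
v=∞: -96577 < 0 and 29393 > 0  ⇒  (a,b)_∞ = +1.
v=13: a=13^5·(≡8), b=13^1·(≡10) mod 13; (8|13)=-1, (10|13)=+1; (−1)^{5·1·6}·(-1)^1·(+1)^5 = -1.
|Ram(-96577, 29393)| = 2, even; anisotropic at {13, 23}.

[13, 23]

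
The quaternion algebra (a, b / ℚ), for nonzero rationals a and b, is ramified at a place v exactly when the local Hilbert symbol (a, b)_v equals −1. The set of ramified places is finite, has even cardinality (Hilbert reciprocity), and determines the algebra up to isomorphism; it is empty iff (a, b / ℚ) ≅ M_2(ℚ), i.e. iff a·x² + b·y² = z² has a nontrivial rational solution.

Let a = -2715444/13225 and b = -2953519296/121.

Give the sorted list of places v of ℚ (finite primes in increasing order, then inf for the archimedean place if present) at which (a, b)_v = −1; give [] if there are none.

[41, inf]

Mod squares: a ≡ -29, b ≡ -941811. Check v ∈ {∞, 2, 3, 5, 7, 11, 13, 17, 19, 23, 29, 31, 41}.
v=∞: -29 < 0 and -941811 < 0  ⇒  (a,b)_∞ = -1.
v=5: a=5^-2·(≡4), b=5^0·(≡4) mod 5; (4|5)=+1, (4|5)=+1; (−1)^{-2·0·2}·(+1)^0·(+1)^-2 = +1.
v=3: a=3^4·(≡1), b=3^1·(≡1) mod 3; (1|3)=+1, (1|3)=+1; (−1)^{4·1·1}·(+1)^1·(+1)^4 = +1.
v=2: v_2(a)=2, v_2(b)=6; units ≡ 3, 5 (mod 8); ε·ε+αω+βω = 1·0+2·1+6·1 ≡ 0  ⇒  (a,b)_2 = +1.
v=41: a=41^0·(≡19), b=41^1·(≡28) mod 41; (19|41)=-1, (28|41)=-1; (−1)^{0·1·20}·(-1)^1·(-1)^0 = -1.
v=11: a=11^0·(≡9), b=11^-2·(≡9) mod 11; (9|11)=+1, (9|11)=+1; (−1)^{0·-2·5}·(+1)^-2·(+1)^0 = +1.
v=31: a=31^0·(≡18), b=31^1·(≡12) mod 31; (18|31)=+1, (12|31)=-1; (−1)^{0·1·15}·(+1)^1·(-1)^0 = +1.
v=23: a=23^-2·(≡14), b=23^0·(≡6) mod 23; (14|23)=-1, (6|23)=+1; (−1)^{-2·0·11}·(-1)^0·(+1)^-2 = +1.
v=7: a=7^0·(≡5), b=7^2·(≡2) mod 7; (5|7)=-1, (2|7)=+1; (−1)^{0·2·3}·(-1)^2·(+1)^0 = +1.
v=13: a=13^0·(≡12), b=13^1·(≡8) mod 13; (12|13)=+1, (8|13)=-1; (−1)^{0·1·6}·(+1)^1·(-1)^0 = +1.
v=19: a=19^0·(≡17), b=19^1·(≡3) mod 19; (17|19)=+1, (3|19)=-1; (−1)^{0·1·9}·(+1)^1·(-1)^0 = +1.
v=17: a=17^2·(≡12), b=17^0·(≡7) mod 17; (12|17)=-1, (7|17)=-1; (−1)^{2·0·8}·(-1)^0·(-1)^2 = +1.
v=29: a=29^1·(≡5), b=29^0·(≡6) mod 29; (5|29)=+1, (6|29)=+1; (−1)^{1·0·14}·(+1)^0·(+1)^1 = +1.
|Ram(-29, -941811)| = 2, even; anisotropic at {41, ∞}.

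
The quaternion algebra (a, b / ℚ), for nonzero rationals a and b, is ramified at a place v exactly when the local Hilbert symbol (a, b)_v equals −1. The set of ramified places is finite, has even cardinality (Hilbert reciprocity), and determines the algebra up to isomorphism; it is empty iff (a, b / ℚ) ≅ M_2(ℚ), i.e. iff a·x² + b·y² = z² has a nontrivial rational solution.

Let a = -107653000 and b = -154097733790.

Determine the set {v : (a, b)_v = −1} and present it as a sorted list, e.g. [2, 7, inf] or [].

(a, b) ≡ (-130, -910) mod (ℚ^×)²; places V = {2, 5, 7, 11, 13, ∞}.
(a,b)_7: α=2, u≡6; β=3, v≡6 (mod 7); (6|7)=-1, (6|7)=-1; sign (−1)^0·-1^3·-1^2 = -1.
(a,b)_13: α=3, u≡10; β=5, v≡8 (mod 13); (10|13)=+1, (8|13)=-1; sign (−1)^0·+1^5·-1^3 = -1.
(a,b)_2: α=3, β=1; u≡7, v≡1 (mod 8); ε(u)ε(v)=1·0, αω(v)=3·0, βω(u)=1·0; sum ≡ 0  ⇒  +1.
(a,b)_5: α=3, u≡1; β=1, v≡2 (mod 5); (1|5)=+1, (2|5)=-1; sign (−1)^0·+1^1·-1^3 = -1.
(a,b)_11: α=0, u≡7; β=2, v≡9 (mod 11); (7|11)=-1, (9|11)=+1; sign (−1)^0·-1^2·+1^0 = +1.
(a,b)_∞: sgn(-130)=−, sgn(-910)=−, so -1.
(-130, -910 / ℚ) ramifies at {5, 7, 13, ∞}: a division algebra.

[5, 7, 13, inf]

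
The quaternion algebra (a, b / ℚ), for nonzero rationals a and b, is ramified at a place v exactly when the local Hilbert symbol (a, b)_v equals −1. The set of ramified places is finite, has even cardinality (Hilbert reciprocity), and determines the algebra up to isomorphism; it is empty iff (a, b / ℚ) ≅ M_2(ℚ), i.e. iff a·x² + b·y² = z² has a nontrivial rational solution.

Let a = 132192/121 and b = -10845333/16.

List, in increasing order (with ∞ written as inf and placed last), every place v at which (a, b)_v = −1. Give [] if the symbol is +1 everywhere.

[3, 29]

(a, b) ≡ (102, -1653) mod (ℚ^×)²; places V = {2, 3, 11, 17, 19, 29, ∞}.
(a,b)_19: α=0, u≡4; β=1, v≡3 (mod 19); (4|19)=+1, (3|19)=-1; sign (−1)^0·+1^1·-1^0 = +1.
(a,b)_29: α=0, u≡2; β=1, v≡24 (mod 29); (2|29)=-1, (24|29)=+1; sign (−1)^0·-1^1·+1^0 = -1.
(a,b)_3: α=5, u≡1; β=9, v≡1 (mod 3); (1|3)=+1, (1|3)=+1; sign (−1)^1·+1^9·+1^5 = -1.
(a,b)_2: α=5, β=-4; u≡3, v≡3 (mod 8); ε(u)ε(v)=1·1, αω(v)=5·1, βω(u)=-4·1; sum ≡ 0  ⇒  +1.
(a,b)_11: α=-2, u≡5; β=0, v≡8 (mod 11); (5|11)=+1, (8|11)=-1; sign (−1)^0·+1^0·-1^-2 = +1.
(a,b)_∞: sgn(102)=+, sgn(-1653)=−, so +1.
(a,b)_17: α=1, u≡12; β=0, v≡13 (mod 17); (12|17)=-1, (13|17)=+1; sign (−1)^0·-1^0·+1^1 = +1.
(102, -1653 / ℚ) ramifies at {3, 29}: a division algebra.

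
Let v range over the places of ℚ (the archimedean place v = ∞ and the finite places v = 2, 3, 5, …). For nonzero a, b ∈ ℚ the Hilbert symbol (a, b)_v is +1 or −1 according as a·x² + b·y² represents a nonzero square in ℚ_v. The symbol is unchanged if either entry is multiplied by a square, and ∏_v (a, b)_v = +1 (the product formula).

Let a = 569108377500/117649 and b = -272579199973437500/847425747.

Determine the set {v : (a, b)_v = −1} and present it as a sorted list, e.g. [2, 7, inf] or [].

[2, 13, 23, 37]

(a, b) ≡ (630591, -33189) mod (ℚ^×)²; places V = {2, 3, 5, 7, 11, 13, 19, 23, 37, ∞}.
(a,b)_5: α=4, u≡1; β=8, v≡4 (mod 5); (1|5)=+1, (4|5)=+1; sign (−1)^0·+1^8·+1^4 = +1.
(a,b)_3: α=1, u≡2; β=-1, v≡1 (mod 3); (2|3)=-1, (1|3)=+1; sign (−1)^1·-1^-1·+1^1 = +1.
(a,b)_19: α=3, u≡13; β=4, v≡5 (mod 19); (13|19)=-1, (5|19)=+1; sign (−1)^0·-1^4·+1^3 = +1.
(a,b)_11: α=0, u≡9; β=2, v≡9 (mod 11); (9|11)=+1, (9|11)=+1; sign (−1)^0·+1^2·+1^0 = +1.
(a,b)_37: α=1, u≡5; β=1, v≡26 (mod 37); (5|37)=-1, (26|37)=+1; sign (−1)^0·-1^1·+1^1 = -1.
(a,b)_23: α=1, u≡18; β=1, v≡6 (mod 23); (18|23)=+1, (6|23)=+1; sign (−1)^1·+1^1·+1^1 = -1.
(a,b)_13: α=1, u≡9; β=1, v≡6 (mod 13); (9|13)=+1, (6|13)=-1; sign (−1)^0·+1^1·-1^1 = -1.
(a,b)_2: α=2, β=2; u≡7, v≡3 (mod 8); ε(u)ε(v)=1·1, αω(v)=2·1, βω(u)=2·0; sum ≡ 1  ⇒  -1.
(a,b)_∞: sgn(630591)=+, sgn(-33189)=−, so +1.
(a,b)_7: α=-6, u≡5; β=-10, v≡6 (mod 7); (5|7)=-1, (6|7)=-1; sign (−1)^0·-1^-10·-1^-6 = +1.
Ram(630591, -33189) = {2, 13, 23, 37}; no ℚ_2-point on the conic.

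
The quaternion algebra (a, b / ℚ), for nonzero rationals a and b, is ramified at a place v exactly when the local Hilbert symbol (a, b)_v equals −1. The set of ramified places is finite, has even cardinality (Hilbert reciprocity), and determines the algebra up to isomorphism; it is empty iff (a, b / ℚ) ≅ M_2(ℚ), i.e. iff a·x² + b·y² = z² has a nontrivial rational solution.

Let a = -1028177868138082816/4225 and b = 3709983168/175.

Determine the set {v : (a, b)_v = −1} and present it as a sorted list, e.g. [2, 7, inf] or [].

(a, b) ≡ (-34, 156009) mod (ℚ^×)²; places V = {2, 3, 5, 7, 11, 13, 17, 19, 23, ∞}.
(a,b)_3: α=0, u≡2; β=3, v≡1 (mod 3); (2|3)=-1, (1|3)=+1; sign (−1)^0·-1^3·+1^0 = -1.
(a,b)_13: α=-2, u≡11; β=0, v≡10 (mod 13); (11|13)=-1, (10|13)=+1; sign (−1)^0·-1^0·+1^-2 = +1.
(a,b)_∞: sgn(-34)=−, sgn(156009)=+, so +1.
(a,b)_7: α=2, u≡4; β=-1, v≡6 (mod 7); (4|7)=+1, (6|7)=-1; sign (−1)^0·+1^-1·-1^2 = +1.
(a,b)_5: α=-2, u≡1; β=-2, v≡4 (mod 5); (1|5)=+1, (4|5)=+1; sign (−1)^0·+1^-2·+1^-2 = +1.
(a,b)_17: α=3, u≡2; β=3, v≡6 (mod 17); (2|17)=+1, (6|17)=-1; sign (−1)^0·+1^3·-1^3 = -1.
(a,b)_23: α=2, u≡4; β=1, v≡11 (mod 23); (4|23)=+1, (11|23)=-1; sign (−1)^0·+1^1·-1^2 = +1.
(a,b)_19: α=4, u≡17; β=1, v≡8 (mod 19); (17|19)=+1, (8|19)=-1; sign (−1)^0·+1^1·-1^4 = +1.
(a,b)_11: α=2, u≡7; β=0, v≡10 (mod 11); (7|11)=-1, (10|11)=-1; sign (−1)^0·-1^0·-1^2 = +1.
(a,b)_2: α=9, β=6; u≡7, v≡1 (mod 8); ε(u)ε(v)=1·0, αω(v)=9·0, βω(u)=6·0; sum ≡ 0  ⇒  +1.
(-34, 156009 / ℚ) ramifies at {3, 17}: a division algebra.

[3, 17]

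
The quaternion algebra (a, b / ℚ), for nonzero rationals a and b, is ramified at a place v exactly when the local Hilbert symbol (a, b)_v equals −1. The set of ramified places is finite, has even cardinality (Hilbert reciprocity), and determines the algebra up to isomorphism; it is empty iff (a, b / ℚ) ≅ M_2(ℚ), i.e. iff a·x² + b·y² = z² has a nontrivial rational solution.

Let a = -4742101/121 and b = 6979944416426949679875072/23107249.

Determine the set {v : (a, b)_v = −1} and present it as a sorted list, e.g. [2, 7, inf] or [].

(a, b) ≡ (-2821, 1584937) mod (ℚ^×)²; places V = {2, 3, 7, 11, 13, 19, 23, 29, 31, 41, 43, ∞}.
(a,b)_41: α=2, u≡37; β=3, v≡34 (mod 41); (37|41)=+1, (34|41)=-1; sign (−1)^0·+1^3·-1^2 = +1.
(a,b)_13: α=1, u≡4; β=2, v≡12 (mod 13); (4|13)=+1, (12|13)=+1; sign (−1)^0·+1^2·+1^1 = +1.
(a,b)_7: α=1, u≡5; β=4, v≡1 (mod 7); (5|7)=-1, (1|7)=+1; sign (−1)^0·-1^4·+1^1 = +1.
(a,b)_23: α=0, u≡18; β=-2, v≡15 (mod 23); (18|23)=+1, (15|23)=-1; sign (−1)^0·+1^-2·-1^0 = +1.
(a,b)_31: α=1, u≡16; β=3, v≡10 (mod 31); (16|31)=+1, (10|31)=+1; sign (−1)^1·+1^3·+1^1 = -1.
(a,b)_19: α=0, u≡2; β=-2, v≡8 (mod 19); (2|19)=-1, (8|19)=-1; sign (−1)^0·-1^-2·-1^0 = +1.
(a,b)_3: α=0, u≡2; β=8, v≡1 (mod 3); (2|3)=-1, (1|3)=+1; sign (−1)^0·-1^8·+1^0 = +1.
(a,b)_2: α=0, β=10; u≡3, v≡1 (mod 8); ε(u)ε(v)=1·0, αω(v)=0·0, βω(u)=10·1; sum ≡ 0  ⇒  +1.
(a,b)_∞: sgn(-2821)=−, sgn(1584937)=+, so +1.
(a,b)_11: α=-2, u≡10; β=-2, v≡7 (mod 11); (10|11)=-1, (7|11)=-1; sign (−1)^0·-1^-2·-1^-2 = +1.
(a,b)_29: α=0, u≡19; β=1, v≡12 (mod 29); (19|29)=-1, (12|29)=-1; sign (−1)^0·-1^1·-1^0 = -1.
(a,b)_43: α=0, u≡13; β=1, v≡32 (mod 43); (13|43)=+1, (32|43)=-1; sign (−1)^0·+1^1·-1^0 = +1.
(-2821, 1584937 / ℚ) ramifies at {29, 31}: a division algebra.

[29, 31]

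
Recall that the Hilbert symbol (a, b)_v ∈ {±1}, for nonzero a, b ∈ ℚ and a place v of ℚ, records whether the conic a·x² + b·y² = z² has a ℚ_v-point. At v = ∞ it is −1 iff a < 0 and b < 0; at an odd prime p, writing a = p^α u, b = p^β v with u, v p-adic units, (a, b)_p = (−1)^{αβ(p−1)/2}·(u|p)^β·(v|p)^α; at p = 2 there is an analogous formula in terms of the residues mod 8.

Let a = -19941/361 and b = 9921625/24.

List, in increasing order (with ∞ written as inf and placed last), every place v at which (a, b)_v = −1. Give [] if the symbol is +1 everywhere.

(a, b) ≡ (-69, 2381190) mod (ℚ^×)²; places V = {2, 3, 5, 7, 17, 19, 23, 29, ∞}.
(a,b)_29: α=0, u≡12; β=1, v≡15 (mod 29); (12|29)=-1, (15|29)=-1; sign (−1)^0·-1^1·-1^0 = -1.
(a,b)_17: α=2, u≡4; β=1, v≡7 (mod 17); (4|17)=+1, (7|17)=-1; sign (−1)^0·+1^1·-1^2 = +1.
(a,b)_∞: sgn(-69)=−, sgn(2381190)=+, so +1.
(a,b)_3: α=1, u≡1; β=-1, v≡2 (mod 3); (1|3)=+1, (2|3)=-1; sign (−1)^1·+1^-1·-1^1 = +1.
(a,b)_19: α=-2, u≡9; β=0, v≡3 (mod 19); (9|19)=+1, (3|19)=-1; sign (−1)^0·+1^0·-1^-2 = +1.
(a,b)_5: α=0, u≡4; β=3, v≡2 (mod 5); (4|5)=+1, (2|5)=-1; sign (−1)^0·+1^3·-1^0 = +1.
(a,b)_2: α=0, β=-3; u≡3, v≡3 (mod 8); ε(u)ε(v)=1·1, αω(v)=0·1, βω(u)=-3·1; sum ≡ 0  ⇒  +1.
(a,b)_23: α=1, u≡22; β=1, v≡10 (mod 23); (22|23)=-1, (10|23)=-1; sign (−1)^1·-1^1·-1^1 = -1.
(a,b)_7: α=0, u≡4; β=1, v≡5 (mod 7); (4|7)=+1, (5|7)=-1; sign (−1)^0·+1^1·-1^0 = +1.
Ram(-69, 2381190) = {23, 29}; no ℚ_23-point on the conic.

[23, 29]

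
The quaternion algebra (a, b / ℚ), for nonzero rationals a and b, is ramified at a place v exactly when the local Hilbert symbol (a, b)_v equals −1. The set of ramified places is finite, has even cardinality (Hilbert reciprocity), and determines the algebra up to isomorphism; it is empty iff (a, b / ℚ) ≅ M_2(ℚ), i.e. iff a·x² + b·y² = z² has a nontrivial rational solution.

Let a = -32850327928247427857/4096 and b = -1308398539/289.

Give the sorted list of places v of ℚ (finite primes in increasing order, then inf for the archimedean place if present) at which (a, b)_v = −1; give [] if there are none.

[43, inf]

(a, b) ≡ (-131537, -544939) mod (ℚ^×)²; places V = {2, 7, 17, 19, 23, 29, 43, ∞}.
(a,b)_17: α=0, u≡4; β=-2, v≡1 (mod 17); (4|17)=+1, (1|17)=+1; sign (−1)^0·+1^-2·+1^0 = +1.
(a,b)_∞: sgn(-131537)=−, sgn(-544939)=−, so -1.
(a,b)_43: α=3, u≡3; β=1, v≡7 (mod 43); (3|43)=-1, (7|43)=-1; sign (−1)^1·-1^1·-1^3 = -1.
(a,b)_29: α=4, u≡1; β=1, v≡6 (mod 29); (1|29)=+1, (6|29)=+1; sign (−1)^0·+1^1·+1^4 = +1.
(a,b)_23: α=3, u≡8; β=1, v≡5 (mod 23); (8|23)=+1, (5|23)=-1; sign (−1)^1·+1^1·-1^3 = +1.
(a,b)_7: α=1, u≡1; β=4, v≡2 (mod 7); (1|7)=+1, (2|7)=+1; sign (−1)^0·+1^4·+1^1 = +1.
(a,b)_2: α=-12, β=0; u≡7, v≡5 (mod 8); ε(u)ε(v)=1·0, αω(v)=-12·1, βω(u)=0·0; sum ≡ 0  ⇒  +1.
(a,b)_19: α=3, u≡10; β=1, v≡11 (mod 19); (10|19)=-1, (11|19)=+1; sign (−1)^1·-1^1·+1^3 = +1.
(-131537, -544939 / ℚ) ramifies at {43, ∞}: a division algebra.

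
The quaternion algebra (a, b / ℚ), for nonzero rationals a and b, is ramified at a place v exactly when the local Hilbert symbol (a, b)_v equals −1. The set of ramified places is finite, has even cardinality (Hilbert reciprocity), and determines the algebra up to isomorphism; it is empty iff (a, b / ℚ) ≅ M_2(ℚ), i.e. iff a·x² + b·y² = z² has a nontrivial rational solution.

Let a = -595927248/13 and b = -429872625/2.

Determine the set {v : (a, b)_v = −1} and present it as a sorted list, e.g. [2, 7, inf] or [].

[2, 7, 19, inf]

Mod squares: a ≡ -4641, b ≡ -22610. Check v ∈ {∞, 2, 3, 5, 7, 13, 17, 19}.
v=2: v_2(a)=4, v_2(b)=-1; units ≡ 7, 7 (mod 8); ε·ε+αω+βω = 1·1+4·0+-1·0 ≡ 1  ⇒  (a,b)_2 = -1.
v=∞: -4641 < 0 and -22610 < 0  ⇒  (a,b)_∞ = -1.
v=3: a=3^1·(≡1), b=3^2·(≡1) mod 3; (1|3)=+1, (1|3)=+1; (−1)^{1·2·1}·(+1)^2·(+1)^1 = +1.
v=7: a=7^1·(≡4), b=7^1·(≡1) mod 7; (4|7)=+1, (1|7)=+1; (−1)^{1·1·3}·(+1)^1·(+1)^1 = -1.
v=13: a=13^-1·(≡6), b=13^2·(≡10) mod 13; (6|13)=-1, (10|13)=+1; (−1)^{-1·2·6}·(-1)^2·(+1)^-1 = +1.
v=19: a=19^2·(≡8), b=19^1·(≡1) mod 19; (8|19)=-1, (1|19)=+1; (−1)^{2·1·9}·(-1)^1·(+1)^2 = -1.
v=5: a=5^0·(≡4), b=5^3·(≡2) mod 5; (4|5)=+1, (2|5)=-1; (−1)^{0·3·2}·(+1)^3·(-1)^0 = +1.
v=17: a=17^3·(≡13), b=17^1·(≡4) mod 17; (13|17)=+1, (4|17)=+1; (−1)^{3·1·8}·(+1)^1·(+1)^3 = +1.
Ram(-4641, -22610) = {2, 7, 19, ∞}; no ℚ_2-point on the conic.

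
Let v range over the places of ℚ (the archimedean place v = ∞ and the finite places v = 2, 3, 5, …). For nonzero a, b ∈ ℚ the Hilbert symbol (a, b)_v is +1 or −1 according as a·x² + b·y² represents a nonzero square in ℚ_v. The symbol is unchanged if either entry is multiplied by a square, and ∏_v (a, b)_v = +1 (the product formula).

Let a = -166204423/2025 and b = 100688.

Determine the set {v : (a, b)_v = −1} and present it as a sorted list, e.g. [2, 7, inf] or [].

(a, b) ≡ (-69223, 6293) mod (ℚ^×)²; places V = {2, 3, 5, 7, 11, 29, 31, ∞}.
(a,b)_11: α=1, u≡8; β=0, v≡5 (mod 11); (8|11)=-1, (5|11)=+1; sign (−1)^0·-1^0·+1^1 = +1.
(a,b)_5: α=-2, u≡2; β=0, v≡3 (mod 5); (2|5)=-1, (3|5)=-1; sign (−1)^0·-1^0·-1^-2 = +1.
(a,b)_31: α=1, u≡11; β=1, v≡24 (mod 31); (11|31)=-1, (24|31)=-1; sign (−1)^1·-1^1·-1^1 = -1.
(a,b)_7: α=5, u≡1; β=1, v≡6 (mod 7); (1|7)=+1, (6|7)=-1; sign (−1)^1·+1^1·-1^5 = +1.
(a,b)_2: α=0, β=4; u≡1, v≡5 (mod 8); ε(u)ε(v)=0·0, αω(v)=0·1, βω(u)=4·0; sum ≡ 0  ⇒  +1.
(a,b)_∞: sgn(-69223)=−, sgn(6293)=+, so +1.
(a,b)_29: α=1, u≡24; β=1, v≡21 (mod 29); (24|29)=+1, (21|29)=-1; sign (−1)^0·+1^1·-1^1 = -1.
(a,b)_3: α=-4, u≡2; β=0, v≡2 (mod 3); (2|3)=-1, (2|3)=-1; sign (−1)^0·-1^0·-1^-4 = +1.
(-69223, 6293 / ℚ) ramifies at {29, 31}: a division algebra.

[29, 31]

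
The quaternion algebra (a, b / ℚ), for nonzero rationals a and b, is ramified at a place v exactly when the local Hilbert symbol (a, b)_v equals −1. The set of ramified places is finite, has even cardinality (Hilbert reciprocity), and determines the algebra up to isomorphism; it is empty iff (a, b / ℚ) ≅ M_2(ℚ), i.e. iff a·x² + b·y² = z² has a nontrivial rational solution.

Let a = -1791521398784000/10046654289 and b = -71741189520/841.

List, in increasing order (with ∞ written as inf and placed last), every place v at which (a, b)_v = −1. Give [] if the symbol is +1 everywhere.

[2, 5, 7, 11, 19, inf]

Mod squares: a ≡ -38285, b ≡ -2947945. Check v ∈ {∞, 2, 3, 5, 7, 11, 13, 19, 29, 31, 37, 43}.
v=31: a=31^1·(≡25), b=31^1·(≡11) mod 31; (25|31)=+1, (11|31)=-1; (−1)^{1·1·15}·(+1)^1·(-1)^1 = +1.
v=13: a=13^5·(≡11), b=13^3·(≡8) mod 13; (11|13)=-1, (8|13)=-1; (−1)^{5·3·6}·(-1)^3·(-1)^5 = +1.
v=43: a=43^-2·(≡34), b=43^0·(≡21) mod 43; (34|43)=-1, (21|43)=+1; (−1)^{-2·0·21}·(-1)^0·(+1)^-2 = +1.
v=∞: -38285 < 0 and -2947945 < 0  ⇒  (a,b)_∞ = -1.
v=11: a=11^0·(≡7), b=11^1·(≡5) mod 11; (7|11)=-1, (5|11)=+1; (−1)^{0·1·5}·(-1)^1·(+1)^0 = -1.
v=37: a=37^-2·(≡9), b=37^0·(≡30) mod 37; (9|37)=+1, (30|37)=+1; (−1)^{-2·0·18}·(+1)^0·(+1)^-2 = +1.
v=3: a=3^-4·(≡1), b=3^2·(≡2) mod 3; (1|3)=+1, (2|3)=-1; (−1)^{-4·2·1}·(+1)^2·(-1)^-4 = +1.
v=29: a=29^0·(≡24), b=29^-2·(≡18) mod 29; (24|29)=+1, (18|29)=-1; (−1)^{0·-2·14}·(+1)^-2·(-1)^0 = +1.
v=19: a=19^1·(≡10), b=19^1·(≡12) mod 19; (10|19)=-1, (12|19)=-1; (−1)^{1·1·9}·(-1)^1·(-1)^1 = -1.
v=2: v_2(a)=16, v_2(b)=4; units ≡ 3, 7 (mod 8); ε·ε+αω+βω = 1·1+16·0+4·1 ≡ 1  ⇒  (a,b)_2 = -1.
v=7: a=7^-2·(≡6), b=7^1·(≡3) mod 7; (6|7)=-1, (3|7)=-1; (−1)^{-2·1·3}·(-1)^1·(-1)^-2 = -1.
v=5: a=5^3·(≡2), b=5^1·(≡1) mod 5; (2|5)=-1, (1|5)=+1; (−1)^{3·1·2}·(-1)^1·(+1)^3 = -1.
Ram(-38285, -2947945) = {2, 5, 7, 11, 19, ∞}; no ℚ_2-point on the conic.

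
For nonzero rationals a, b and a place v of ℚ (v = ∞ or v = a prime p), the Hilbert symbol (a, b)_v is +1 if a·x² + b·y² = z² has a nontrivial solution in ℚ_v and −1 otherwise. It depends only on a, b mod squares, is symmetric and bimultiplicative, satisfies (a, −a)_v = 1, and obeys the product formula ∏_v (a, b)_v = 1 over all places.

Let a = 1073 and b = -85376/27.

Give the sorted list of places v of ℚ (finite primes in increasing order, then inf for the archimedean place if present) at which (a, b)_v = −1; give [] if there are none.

(a, b) ≡ (1073, -4002) mod (ℚ^×)²; places V = {2, 3, 23, 29, 37, ∞}.
(a,b)_37: α=1, u≡29; β=0, v≡35 (mod 37); (29|37)=-1, (35|37)=-1; sign (−1)^0·-1^0·-1^1 = -1.
(a,b)_29: α=1, u≡8; β=1, v≡22 (mod 29); (8|29)=-1, (22|29)=+1; sign (−1)^0·-1^1·+1^1 = -1.
(a,b)_23: α=0, u≡15; β=1, v≡15 (mod 23); (15|23)=-1, (15|23)=-1; sign (−1)^0·-1^1·-1^0 = -1.
(a,b)_∞: sgn(1073)=+, sgn(-4002)=−, so +1.
(a,b)_2: α=0, β=7; u≡1, v≡7 (mod 8); ε(u)ε(v)=0·1, αω(v)=0·0, βω(u)=7·0; sum ≡ 0  ⇒  +1.
(a,b)_3: α=0, u≡2; β=-3, v≡1 (mod 3); (2|3)=-1, (1|3)=+1; sign (−1)^0·-1^-3·+1^0 = -1.
|Ram(1073, -4002)| = 4, even; anisotropic at {3, 23, 29, 37}.

[3, 23, 29, 37]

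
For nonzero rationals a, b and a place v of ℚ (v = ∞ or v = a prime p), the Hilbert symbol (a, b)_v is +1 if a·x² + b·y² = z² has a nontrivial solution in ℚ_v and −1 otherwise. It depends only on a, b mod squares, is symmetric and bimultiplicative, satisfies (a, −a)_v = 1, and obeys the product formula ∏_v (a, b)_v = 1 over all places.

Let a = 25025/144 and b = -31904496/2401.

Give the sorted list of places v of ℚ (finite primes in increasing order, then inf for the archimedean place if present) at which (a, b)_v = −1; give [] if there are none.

[3, 7, 13, 19]

Mod squares: a ≡ 1001, b ≡ -1311. Check v ∈ {∞, 2, 3, 5, 7, 11, 13, 19, 23}.
v=2: v_2(a)=-4, v_2(b)=4; units ≡ 1, 1 (mod 8); ε·ε+αω+βω = 0·0+-4·0+4·0 ≡ 0  ⇒  (a,b)_2 = +1.
v=∞: 1001 > 0 and -1311 < 0  ⇒  (a,b)_∞ = +1.
v=23: a=23^0·(≡4), b=23^1·(≡18) mod 23; (4|23)=+1, (18|23)=+1; (−1)^{0·1·11}·(+1)^1·(+1)^0 = +1.
v=11: a=11^1·(≡9), b=11^0·(≡1) mod 11; (9|11)=+1, (1|11)=+1; (−1)^{1·0·5}·(+1)^0·(+1)^1 = +1.
v=7: a=7^1·(≡3), b=7^-4·(≡6) mod 7; (3|7)=-1, (6|7)=-1; (−1)^{1·-4·3}·(-1)^-4·(-1)^1 = -1.
v=3: a=3^-2·(≡2), b=3^3·(≡1) mod 3; (2|3)=-1, (1|3)=+1; (−1)^{-2·3·1}·(-1)^3·(+1)^-2 = -1.
v=13: a=13^1·(≡1), b=13^2·(≡6) mod 13; (1|13)=+1, (6|13)=-1; (−1)^{1·2·6}·(+1)^2·(-1)^1 = -1.
v=19: a=19^0·(≡14), b=19^1·(≡16) mod 19; (14|19)=-1, (16|19)=+1; (−1)^{0·1·9}·(-1)^1·(+1)^0 = -1.
v=5: a=5^2·(≡4), b=5^0·(≡4) mod 5; (4|5)=+1, (4|5)=+1; (−1)^{2·0·2}·(+1)^0·(+1)^2 = +1.
Ram(1001, -1311) = {3, 7, 13, 19}; no ℚ_3-point on the conic.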